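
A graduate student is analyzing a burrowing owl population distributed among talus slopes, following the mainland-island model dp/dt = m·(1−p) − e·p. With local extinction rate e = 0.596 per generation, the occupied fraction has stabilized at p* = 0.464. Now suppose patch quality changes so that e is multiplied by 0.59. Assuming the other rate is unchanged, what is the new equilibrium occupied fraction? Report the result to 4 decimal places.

Balance m(1−p*) = e·p* gives m = e·p*/(1−p*) = 0.596×0.46400/0.53600 = 0.51594.
New p* = m/(m+e) = 0.51594/(0.51594+0.35164) = 0.59469.

0.5947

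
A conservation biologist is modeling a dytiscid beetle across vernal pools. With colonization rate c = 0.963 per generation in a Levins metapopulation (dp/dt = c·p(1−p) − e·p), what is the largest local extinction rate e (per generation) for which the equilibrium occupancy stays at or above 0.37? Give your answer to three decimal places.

1 − e/c ≥ 0.37 ⇒ e ≤ c(1 − 0.37) = 0.963 × 0.6300.
e_max = 0.6067.

0.607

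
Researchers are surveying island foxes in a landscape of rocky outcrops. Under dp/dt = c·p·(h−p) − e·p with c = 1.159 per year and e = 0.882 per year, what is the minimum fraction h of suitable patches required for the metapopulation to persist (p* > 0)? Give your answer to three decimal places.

0.761

p* = h − e/c is positive only when h > e/c.
h_min = e/c = 0.882/1.159 = 0.7610.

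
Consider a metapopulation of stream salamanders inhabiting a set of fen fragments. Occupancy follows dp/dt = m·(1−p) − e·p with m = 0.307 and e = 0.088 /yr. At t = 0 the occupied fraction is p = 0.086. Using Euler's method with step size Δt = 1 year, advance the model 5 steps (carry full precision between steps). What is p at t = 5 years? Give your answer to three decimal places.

0.721

Update rule: p ← p + [m·(1−p) − e·p]·Δt with Δt = 1.
  1  |  dp/dt·Δt = +0.273030  |  p_1 = 0.359030
  2  |  dp/dt·Δt = +0.165183  |  p_2 = 0.524213
  3  |  dp/dt·Δt = +0.099936  |  p_3 = 0.624149
  4  |  dp/dt·Δt = +0.060461  |  p_4 = 0.684610
  5  |  dp/dt·Δt = +0.036579  |  p_5 = 0.721189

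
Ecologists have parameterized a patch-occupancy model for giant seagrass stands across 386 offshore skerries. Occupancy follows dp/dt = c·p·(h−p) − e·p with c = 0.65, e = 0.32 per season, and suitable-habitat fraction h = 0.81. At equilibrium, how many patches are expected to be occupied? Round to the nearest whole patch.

123

p* = h − e/c = 0.81 − 0.4923 = 0.3177.
Expected occupied patches = N × p* = 386 × 0.3177 = 122.63 ≈ 123.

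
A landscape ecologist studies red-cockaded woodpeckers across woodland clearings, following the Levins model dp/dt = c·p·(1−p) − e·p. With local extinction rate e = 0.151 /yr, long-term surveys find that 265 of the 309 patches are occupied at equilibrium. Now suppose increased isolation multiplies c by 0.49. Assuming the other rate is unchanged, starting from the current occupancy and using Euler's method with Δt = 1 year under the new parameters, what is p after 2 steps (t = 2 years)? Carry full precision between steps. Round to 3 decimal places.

Observed p* = 265/309 = 0.85761.
Balance c(1−p*) = e gives c = e/(1 − 0.85761) = 0.151/0.14239 = 1.06043.
Starting from p₀ = 0.85761; update p ← p + (dp/dt)·Δt with the new parameters.
step 1: Δp = -0.06604, p = 0.79156
step 2: Δp = -0.03379, p = 0.75777

0.758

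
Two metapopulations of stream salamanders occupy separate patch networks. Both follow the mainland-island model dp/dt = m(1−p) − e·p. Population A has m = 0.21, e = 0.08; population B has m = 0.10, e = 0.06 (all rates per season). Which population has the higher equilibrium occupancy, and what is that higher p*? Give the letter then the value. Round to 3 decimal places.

A: p*_A = m/(m+e) = 0.21/0.2900 = 0.7241.
B: p*_B = 0.10/0.1600 = 0.6250.
A is higher at 0.7241.

A, 0.724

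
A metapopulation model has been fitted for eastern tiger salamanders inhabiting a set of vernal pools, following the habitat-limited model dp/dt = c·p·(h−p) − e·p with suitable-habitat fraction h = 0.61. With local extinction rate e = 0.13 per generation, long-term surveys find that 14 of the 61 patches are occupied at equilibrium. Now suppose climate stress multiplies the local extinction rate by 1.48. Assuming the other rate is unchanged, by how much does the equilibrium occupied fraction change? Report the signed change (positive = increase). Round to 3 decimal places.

Observed p* = 14/61 = 0.22951.
Balance c(h−p*) = e gives c = e/(0.61 − 0.22951) = 0.13/0.38049 = 0.34166.
New p* = 0.61 − e/c = 0.61 − 0.19240/0.34166 = 0.04687.
Δp* = 0.04687 − 0.22951 = -0.18264.

-0.183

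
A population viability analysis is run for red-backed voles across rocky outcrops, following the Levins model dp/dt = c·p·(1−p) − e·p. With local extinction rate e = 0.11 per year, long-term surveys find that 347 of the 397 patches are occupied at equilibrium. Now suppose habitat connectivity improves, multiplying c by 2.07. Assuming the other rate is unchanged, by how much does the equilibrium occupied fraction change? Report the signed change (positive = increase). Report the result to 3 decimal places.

0.065

Observed p* = 347/397 = 0.87406.
Balance c(1−p*) = e gives c = e/(1 − 0.87406) = 0.11/0.12594 = 0.87343.
New p* = 1 − e/c = 1 − 0.11000/1.80800 = 0.93916.
Δp* = 0.93916 − 0.87406 = +0.06510.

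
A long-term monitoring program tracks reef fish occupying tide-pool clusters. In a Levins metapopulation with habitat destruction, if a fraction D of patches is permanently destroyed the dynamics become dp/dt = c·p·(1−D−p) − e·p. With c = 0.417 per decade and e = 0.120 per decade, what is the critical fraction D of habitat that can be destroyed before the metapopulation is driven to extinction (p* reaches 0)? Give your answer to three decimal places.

0.712

The nontrivial equilibrium is p* = (1−D) − e/c; extinction occurs when this hits zero.
So D_crit = 1 − e/c = 1 − 0.120/0.417 = 1 − 0.2878 = 0.7122.
Note this equals the original equilibrium occupancy — the Levins extinction-debt result.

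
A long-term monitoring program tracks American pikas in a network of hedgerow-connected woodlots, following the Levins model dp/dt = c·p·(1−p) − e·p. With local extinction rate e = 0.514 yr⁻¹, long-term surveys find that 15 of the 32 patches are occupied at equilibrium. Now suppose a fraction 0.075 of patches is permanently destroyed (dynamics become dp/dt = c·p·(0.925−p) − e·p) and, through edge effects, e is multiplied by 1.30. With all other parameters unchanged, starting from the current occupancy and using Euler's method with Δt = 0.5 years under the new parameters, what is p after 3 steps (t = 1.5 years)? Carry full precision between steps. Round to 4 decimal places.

Observed p* = 15/32 = 0.46875.
Balance c(1−p*) = e gives c = e/(1 − 0.46875) = 0.514/0.53125 = 0.96753.
Starting from p₀ = 0.46875; update p ← p + (dp/dt)·Δt with the new parameters.
step 1: Δp = -0.05315, p = 0.41560
step 2: Δp = -0.03644, p = 0.37917
step 3: Δp = -0.02656, p = 0.35261

0.3526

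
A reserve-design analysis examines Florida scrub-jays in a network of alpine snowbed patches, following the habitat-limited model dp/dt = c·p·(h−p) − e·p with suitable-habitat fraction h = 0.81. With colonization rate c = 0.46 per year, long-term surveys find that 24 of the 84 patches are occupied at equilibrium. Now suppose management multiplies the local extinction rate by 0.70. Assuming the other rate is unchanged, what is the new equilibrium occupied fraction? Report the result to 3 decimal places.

0.443

Observed p* = 24/84 = 0.28571.
Balance c(h−p*) = e gives e = 0.46×(0.81 − 0.28571) = 0.24117.
New p* = 0.81 − e/c = 0.81 − 0.16882/0.46000 = 0.44300.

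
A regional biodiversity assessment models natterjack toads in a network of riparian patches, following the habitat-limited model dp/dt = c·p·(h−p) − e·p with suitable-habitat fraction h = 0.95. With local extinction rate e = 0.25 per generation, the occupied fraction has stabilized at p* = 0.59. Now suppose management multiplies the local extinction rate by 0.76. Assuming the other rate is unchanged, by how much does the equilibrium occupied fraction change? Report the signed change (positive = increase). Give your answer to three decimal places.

Balance c(h−p*) = e gives c = e/(0.95 − 0.59000) = 0.25/0.36000 = 0.69444.
New p* = 0.95 − e/c = 0.95 − 0.19000/0.69444 = 0.67640.
Δp* = 0.67640 − 0.59000 = +0.08640.

0.086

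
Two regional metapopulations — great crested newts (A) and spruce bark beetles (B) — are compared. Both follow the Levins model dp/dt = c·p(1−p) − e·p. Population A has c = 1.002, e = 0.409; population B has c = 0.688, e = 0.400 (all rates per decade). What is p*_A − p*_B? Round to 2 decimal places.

0.17

A: p*_A = 1 − 0.409/1.002 = 0.5918.
B: p*_B = 1 − 0.400/0.688 = 0.4186.
p*_A − p*_B = 0.5918 − 0.4186 = 0.1732.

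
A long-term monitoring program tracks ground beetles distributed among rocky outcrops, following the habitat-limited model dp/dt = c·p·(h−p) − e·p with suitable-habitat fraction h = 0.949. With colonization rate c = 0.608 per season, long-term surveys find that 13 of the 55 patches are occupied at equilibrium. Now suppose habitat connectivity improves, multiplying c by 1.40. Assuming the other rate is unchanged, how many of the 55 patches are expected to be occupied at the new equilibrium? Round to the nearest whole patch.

Observed p* = 13/55 = 0.23636.
Balance c(h−p*) = e gives e = 0.608×(0.949 − 0.23636) = 0.43329.
New p* = 0.949 − e/c = 0.949 − 0.43329/0.85120 = 0.43997.
Expected occupied = 55 × 0.43997 = 24.20 ≈ 24.

24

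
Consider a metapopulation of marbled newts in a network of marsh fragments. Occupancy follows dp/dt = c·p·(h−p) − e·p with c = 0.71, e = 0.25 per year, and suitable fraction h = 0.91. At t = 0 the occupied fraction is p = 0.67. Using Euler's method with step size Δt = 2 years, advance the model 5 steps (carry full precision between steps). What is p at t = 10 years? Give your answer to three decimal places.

Update rule: p ← p + [c·p·(h−p) − e·p]·Δt with Δt = 2.
step 1: Δp = -0.10666, p = 0.56334
step 2: Δp = -0.00436, p = 0.55898
step 3: Δp = -0.00087, p = 0.55811
step 4: Δp = -0.00018, p = 0.55793
step 5: Δp = -0.00004, p = 0.55790

0.558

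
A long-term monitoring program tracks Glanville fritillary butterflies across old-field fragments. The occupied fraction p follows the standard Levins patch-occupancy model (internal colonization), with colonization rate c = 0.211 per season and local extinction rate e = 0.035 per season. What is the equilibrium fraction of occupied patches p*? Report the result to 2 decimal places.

Setting dp/dt = 0 and dividing through by p* gives c·(1−p*) = e.
So p* = 1 − e/c = 1 − 0.035/0.211 = 1 − 0.1659 = 0.8341.

0.83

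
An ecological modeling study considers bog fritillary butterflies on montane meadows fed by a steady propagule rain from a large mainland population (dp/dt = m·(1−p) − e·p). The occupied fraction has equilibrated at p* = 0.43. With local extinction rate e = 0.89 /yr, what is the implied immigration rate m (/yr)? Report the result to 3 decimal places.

At equilibrium m(1−p*) = e·p*, so m = e·p*/(1−p*).
m = 0.89 × 0.43 / 0.5700 = 0.3827/0.5700 = 0.6714.

0.671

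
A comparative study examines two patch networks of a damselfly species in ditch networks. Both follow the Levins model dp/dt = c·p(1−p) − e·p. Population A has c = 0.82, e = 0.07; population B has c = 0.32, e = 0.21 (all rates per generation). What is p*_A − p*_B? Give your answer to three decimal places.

A: p*_A = 1 − 0.07/0.82 = 0.9146.
B: p*_B = 1 − 0.21/0.32 = 0.3438.
p*_A − p*_B = 0.9146 − 0.3438 = 0.5709.

0.571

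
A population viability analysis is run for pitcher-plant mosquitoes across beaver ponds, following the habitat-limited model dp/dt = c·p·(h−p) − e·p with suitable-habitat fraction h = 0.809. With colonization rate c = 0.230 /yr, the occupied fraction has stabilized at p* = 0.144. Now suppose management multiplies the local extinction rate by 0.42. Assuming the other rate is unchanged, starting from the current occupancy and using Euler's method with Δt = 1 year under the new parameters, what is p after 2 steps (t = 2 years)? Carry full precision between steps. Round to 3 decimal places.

0.170

Balance c(h−p*) = e gives e = 0.230×(0.809 − 0.14400) = 0.15295.
Starting from p₀ = 0.14400; update p ← p + (dp/dt)·Δt with the new parameters.
step 1: Δp = +0.01277, p = 0.15677
step 2: Δp = +0.01345, p = 0.17022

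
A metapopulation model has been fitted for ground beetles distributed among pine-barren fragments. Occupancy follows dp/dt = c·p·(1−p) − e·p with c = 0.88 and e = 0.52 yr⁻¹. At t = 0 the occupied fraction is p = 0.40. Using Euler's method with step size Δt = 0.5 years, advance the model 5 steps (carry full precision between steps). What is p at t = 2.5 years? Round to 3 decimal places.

Update rule: p ← p + [c·p·(1−p) − e·p]·Δt with Δt = 0.5.
t = 0.5: p = 0.40000 + (+0.00160) = 0.40160
t = 1: p = 0.40160 + (+0.00132) = 0.40292
t = 1.5: p = 0.40292 + (+0.00109) = 0.40402
t = 2: p = 0.40402 + (+0.00090) = 0.40492
t = 2.5: p = 0.40492 + (+0.00074) = 0.40566

0.406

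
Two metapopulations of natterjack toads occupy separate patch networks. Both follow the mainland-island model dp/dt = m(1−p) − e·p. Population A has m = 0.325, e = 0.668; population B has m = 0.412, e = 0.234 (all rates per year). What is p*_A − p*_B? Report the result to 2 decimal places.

-0.31

A: p*_A = m/(m+e) = 0.325/0.9930 = 0.3273.
B: p*_B = 0.412/0.6460 = 0.6378.
p*_A − p*_B = 0.3273 − 0.6378 = -0.3105.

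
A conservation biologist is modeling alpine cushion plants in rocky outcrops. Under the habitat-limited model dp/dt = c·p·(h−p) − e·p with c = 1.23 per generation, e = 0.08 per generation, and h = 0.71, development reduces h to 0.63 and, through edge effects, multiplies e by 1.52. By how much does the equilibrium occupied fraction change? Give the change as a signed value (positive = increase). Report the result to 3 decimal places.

-0.114

Before: p* = h − e/c = 0.71 − 0.08/1.23 = 0.71 − 0.0650 = 0.6450.
After: c = 1.23, e = 0.1216, h = 0.63; p* = 0.63 − 0.1216/1.23 = 0.5311.
Δp* = 0.5311 − 0.6450 = -0.1138.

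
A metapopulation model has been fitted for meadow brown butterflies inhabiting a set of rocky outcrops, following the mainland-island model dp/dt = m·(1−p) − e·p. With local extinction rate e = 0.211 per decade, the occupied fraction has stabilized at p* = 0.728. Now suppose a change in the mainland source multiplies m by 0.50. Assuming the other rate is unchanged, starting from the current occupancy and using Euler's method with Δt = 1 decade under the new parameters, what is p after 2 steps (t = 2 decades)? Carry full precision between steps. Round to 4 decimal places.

Balance m(1−p*) = e·p* gives m = e·p*/(1−p*) = 0.211×0.72800/0.27200 = 0.56474.
Starting from p₀ = 0.72800; update p ← p + (dp/dt)·Δt with the new parameters.
t = 1: p = 0.72800 + (-0.07680) = 0.65120
t = 2: p = 0.65120 + (-0.03891) = 0.61228

0.6123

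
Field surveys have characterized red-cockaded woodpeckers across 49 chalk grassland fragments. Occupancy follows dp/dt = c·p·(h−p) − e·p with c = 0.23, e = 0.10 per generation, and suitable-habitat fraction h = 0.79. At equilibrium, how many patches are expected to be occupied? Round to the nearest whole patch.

17

p* = h − e/c = 0.79 − 0.4348 = 0.3552.
Expected occupied patches = N × p* = 49 × 0.3552 = 17.41 ≈ 17.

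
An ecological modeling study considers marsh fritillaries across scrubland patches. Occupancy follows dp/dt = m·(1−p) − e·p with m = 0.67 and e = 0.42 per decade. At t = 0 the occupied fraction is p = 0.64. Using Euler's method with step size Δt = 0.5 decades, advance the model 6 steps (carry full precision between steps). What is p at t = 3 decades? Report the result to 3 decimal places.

Update rule: p ← p + [m·(1−p) − e·p]·Δt with Δt = 0.5.
  1  |  dp/dt·Δt = -0.013800  |  p_1 = 0.626200
  2  |  dp/dt·Δt = -0.006279  |  p_2 = 0.619921
  3  |  dp/dt·Δt = -0.002857  |  p_3 = 0.617064
  4  |  dp/dt·Δt = -0.001300  |  p_4 = 0.615764
  5  |  dp/dt·Δt = -0.000591  |  p_5 = 0.615173
  6  |  dp/dt·Δt = -0.000269  |  p_6 = 0.614904

0.615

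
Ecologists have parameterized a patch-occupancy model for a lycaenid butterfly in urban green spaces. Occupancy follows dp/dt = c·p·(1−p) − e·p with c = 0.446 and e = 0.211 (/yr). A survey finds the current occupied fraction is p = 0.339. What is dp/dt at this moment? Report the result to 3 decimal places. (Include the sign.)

0.028

Colonization term: c·p·(1−p) = 0.446×0.339×0.6610 = 0.09994.
Extinction term: e·p = 0.07153.
dp/dt = 0.09994 − 0.07153 = 0.02841.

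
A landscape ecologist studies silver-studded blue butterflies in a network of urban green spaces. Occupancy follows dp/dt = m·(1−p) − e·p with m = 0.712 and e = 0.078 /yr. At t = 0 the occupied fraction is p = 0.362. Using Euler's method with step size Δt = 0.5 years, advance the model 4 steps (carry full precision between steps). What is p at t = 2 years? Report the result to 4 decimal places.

0.8290

Update rule: p ← p + [m·(1−p) − e·p]·Δt with Δt = 0.5.
p: 0.36200 → 0.57501  (Δp = +0.21301)
p: 0.57501 → 0.70388  (Δp = +0.12887)
p: 0.70388 → 0.78185  (Δp = +0.07797)
p: 0.78185 → 0.82902  (Δp = +0.04717)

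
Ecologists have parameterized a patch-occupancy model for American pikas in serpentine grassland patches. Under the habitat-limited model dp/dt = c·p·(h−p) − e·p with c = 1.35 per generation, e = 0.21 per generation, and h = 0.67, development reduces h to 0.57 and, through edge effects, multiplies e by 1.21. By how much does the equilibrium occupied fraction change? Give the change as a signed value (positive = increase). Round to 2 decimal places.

-0.13

Before: p* = h − e/c = 0.67 − 0.21/1.35 = 0.67 − 0.1556 = 0.5144.
After: c = 1.35, e = 0.2541, h = 0.57; p* = 0.57 − 0.2541/1.35 = 0.3818.
Δp* = 0.3818 − 0.5144 = -0.1327.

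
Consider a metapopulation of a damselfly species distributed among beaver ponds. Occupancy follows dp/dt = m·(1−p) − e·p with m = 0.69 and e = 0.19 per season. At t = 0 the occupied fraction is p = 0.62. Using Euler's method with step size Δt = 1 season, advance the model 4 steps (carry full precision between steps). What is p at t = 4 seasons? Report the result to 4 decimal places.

Update rule: p ← p + [m·(1−p) − e·p]·Δt with Δt = 1.
t = 1: p = 0.62000 + (+0.14440) = 0.76440
t = 2: p = 0.76440 + (+0.01733) = 0.78173
t = 3: p = 0.78173 + (+0.00208) = 0.78381
t = 4: p = 0.78381 + (+0.00025) = 0.78406

0.7841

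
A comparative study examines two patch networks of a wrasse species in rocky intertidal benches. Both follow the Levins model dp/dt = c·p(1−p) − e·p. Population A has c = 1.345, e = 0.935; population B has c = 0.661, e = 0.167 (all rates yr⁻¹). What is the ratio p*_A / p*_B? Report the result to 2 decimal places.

A: p*_A = 1 − 0.935/1.345 = 0.3048.
B: p*_B = 1 − 0.167/0.661 = 0.7474.
p*_A / p*_B = 0.3048/0.7474 = 0.4079.

0.41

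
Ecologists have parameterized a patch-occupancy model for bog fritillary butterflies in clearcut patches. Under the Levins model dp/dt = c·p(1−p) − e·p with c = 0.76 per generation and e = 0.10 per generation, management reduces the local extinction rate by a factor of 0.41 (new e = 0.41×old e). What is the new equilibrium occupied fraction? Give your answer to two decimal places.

Before: p* = 1 − 0.10/0.76 = 0.8684.
After the change, c = 0.76, e = 0.041, so p* = 1 − 0.041/0.76 = 0.9461.

0.95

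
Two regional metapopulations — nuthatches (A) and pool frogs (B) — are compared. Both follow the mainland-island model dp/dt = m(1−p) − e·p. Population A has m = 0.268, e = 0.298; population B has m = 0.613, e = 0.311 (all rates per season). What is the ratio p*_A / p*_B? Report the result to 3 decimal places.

0.714

A: p*_A = m/(m+e) = 0.268/0.5660 = 0.4735.
B: p*_B = 0.613/0.9240 = 0.6634.
p*_A / p*_B = 0.4735/0.6634 = 0.7137.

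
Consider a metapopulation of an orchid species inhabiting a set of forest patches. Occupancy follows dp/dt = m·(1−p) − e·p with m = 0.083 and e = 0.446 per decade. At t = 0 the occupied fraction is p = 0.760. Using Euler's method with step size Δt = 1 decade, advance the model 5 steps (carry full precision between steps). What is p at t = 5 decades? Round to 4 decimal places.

0.1709

Update rule: p ← p + [m·(1−p) − e·p]·Δt with Δt = 1.
t = 1: p = 0.76000 + (-0.31904) = 0.44096
t = 2: p = 0.44096 + (-0.15027) = 0.29069
t = 3: p = 0.29069 + (-0.07078) = 0.21992
t = 4: p = 0.21992 + (-0.03334) = 0.18658
t = 5: p = 0.18658 + (-0.01570) = 0.17088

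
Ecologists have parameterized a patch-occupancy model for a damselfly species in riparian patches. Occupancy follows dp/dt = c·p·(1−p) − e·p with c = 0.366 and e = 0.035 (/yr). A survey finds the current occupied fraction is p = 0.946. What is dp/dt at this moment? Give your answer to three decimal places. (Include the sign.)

-0.014

Colonization term: c·p·(1−p) = 0.366×0.946×0.0540 = 0.01870.
Extinction term: e·p = 0.03311.
dp/dt = 0.01870 − 0.03311 = -0.01441.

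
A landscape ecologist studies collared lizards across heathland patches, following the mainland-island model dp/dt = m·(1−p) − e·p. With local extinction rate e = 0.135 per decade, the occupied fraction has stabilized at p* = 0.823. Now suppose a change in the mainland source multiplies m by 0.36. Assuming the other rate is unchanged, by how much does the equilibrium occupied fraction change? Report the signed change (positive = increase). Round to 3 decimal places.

Balance m(1−p*) = e·p* gives m = e·p*/(1−p*) = 0.135×0.82300/0.17700 = 0.62771.
New p* = m/(m+e) = 0.22598/(0.22598+0.13500) = 0.62602.
Δp* = 0.62602 − 0.82300 = -0.19698.

-0.197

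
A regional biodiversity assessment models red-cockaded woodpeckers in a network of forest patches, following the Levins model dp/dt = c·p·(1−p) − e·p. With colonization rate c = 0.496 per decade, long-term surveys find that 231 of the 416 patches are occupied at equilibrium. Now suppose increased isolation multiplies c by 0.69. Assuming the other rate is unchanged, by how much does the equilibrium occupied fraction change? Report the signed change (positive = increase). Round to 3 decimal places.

-0.200

Observed p* = 231/416 = 0.55529.
Balance c(1−p*) = e gives e = 0.496×(1 − 0.55529) = 0.22058.
New p* = 1 − e/c = 1 − 0.22058/0.34224 = 0.35548.
Δp* = 0.35548 − 0.55529 = -0.19981.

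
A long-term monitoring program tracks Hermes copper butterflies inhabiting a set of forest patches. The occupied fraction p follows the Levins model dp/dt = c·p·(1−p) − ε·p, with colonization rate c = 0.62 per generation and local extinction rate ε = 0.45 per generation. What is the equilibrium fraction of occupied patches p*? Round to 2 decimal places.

At equilibrium, colonization balances extinction: c·p*·(1−p*) = ε·p*.
So p* = 1 − ε/c = 1 − 0.45/0.62 = 1 − 0.7258 = 0.2742.

0.27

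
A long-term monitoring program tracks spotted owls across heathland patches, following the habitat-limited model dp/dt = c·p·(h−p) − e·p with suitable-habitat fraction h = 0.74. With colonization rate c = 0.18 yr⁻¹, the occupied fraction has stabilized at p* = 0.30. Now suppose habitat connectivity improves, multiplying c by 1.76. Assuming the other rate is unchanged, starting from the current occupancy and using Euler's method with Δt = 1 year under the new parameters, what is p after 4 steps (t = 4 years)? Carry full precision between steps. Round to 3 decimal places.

Balance c(h−p*) = e gives e = 0.18×(0.74 − 0.30000) = 0.07920.
Starting from p₀ = 0.30000; update p ← p + (dp/dt)·Δt with the new parameters.
  1  |  dp/dt·Δt = +0.018058  |  p_1 = 0.318058
  2  |  dp/dt·Δt = +0.017325  |  p_2 = 0.335383
  3  |  dp/dt·Δt = +0.016428  |  p_3 = 0.351811
  4  |  dp/dt·Δt = +0.015402  |  p_4 = 0.367212

0.367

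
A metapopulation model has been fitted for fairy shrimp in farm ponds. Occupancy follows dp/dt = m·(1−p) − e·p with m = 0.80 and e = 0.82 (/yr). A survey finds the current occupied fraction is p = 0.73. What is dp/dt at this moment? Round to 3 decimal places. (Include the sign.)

Colonization term: m·(1−p) = 0.80×0.2700 = 0.21600.
Extinction term: e·p = 0.59860.
dp/dt = 0.21600 − 0.59860 = -0.38260.

-0.383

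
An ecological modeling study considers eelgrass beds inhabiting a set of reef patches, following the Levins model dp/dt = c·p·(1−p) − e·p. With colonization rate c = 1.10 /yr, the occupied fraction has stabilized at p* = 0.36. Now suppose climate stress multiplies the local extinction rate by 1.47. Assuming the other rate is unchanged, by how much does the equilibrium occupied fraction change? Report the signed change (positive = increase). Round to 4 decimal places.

-0.3008

Balance c(1−p*) = e gives e = 1.10×(1 − 0.36000) = 0.70400.
New p* = 1 − e/c = 1 − 1.03488/1.10000 = 0.05920.
Δp* = 0.05920 − 0.36000 = -0.30080.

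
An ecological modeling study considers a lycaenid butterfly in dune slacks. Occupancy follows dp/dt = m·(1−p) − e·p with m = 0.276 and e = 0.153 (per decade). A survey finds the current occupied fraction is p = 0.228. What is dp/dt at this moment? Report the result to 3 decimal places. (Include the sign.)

Colonization term: m·(1−p) = 0.276×0.7720 = 0.21307.
Extinction term: e·p = 0.03488.
dp/dt = 0.21307 − 0.03488 = 0.17819.

0.178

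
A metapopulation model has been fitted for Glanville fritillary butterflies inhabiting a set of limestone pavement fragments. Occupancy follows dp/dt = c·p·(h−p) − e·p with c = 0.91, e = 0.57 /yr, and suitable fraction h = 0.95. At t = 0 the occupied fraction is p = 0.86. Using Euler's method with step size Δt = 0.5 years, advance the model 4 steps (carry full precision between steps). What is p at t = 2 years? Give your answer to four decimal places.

0.4568

Update rule: p ← p + [c·p·(h−p) − e·p]·Δt with Δt = 0.5.
t = 0.5: p = 0.86000 + (-0.20988) = 0.65012
t = 1: p = 0.65012 + (-0.09658) = 0.55354
t = 1.5: p = 0.55354 + (-0.05791) = 0.49563
t = 2: p = 0.49563 + (-0.03879) = 0.45684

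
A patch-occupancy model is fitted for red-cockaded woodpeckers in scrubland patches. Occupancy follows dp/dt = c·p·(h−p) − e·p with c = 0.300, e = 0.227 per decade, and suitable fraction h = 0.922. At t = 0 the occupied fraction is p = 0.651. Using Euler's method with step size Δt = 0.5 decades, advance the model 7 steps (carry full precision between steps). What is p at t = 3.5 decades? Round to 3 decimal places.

Update rule: p ← p + [c·p·(h−p) − e·p]·Δt with Δt = 0.5.
step 1: Δp = -0.04743, p = 0.60357
step 2: Δp = -0.03968, p = 0.56390
step 3: Δp = -0.03371, p = 0.53019
step 4: Δp = -0.02902, p = 0.50117
step 5: Δp = -0.02525, p = 0.47592
step 6: Δp = -0.02217, p = 0.45375
step 7: Δp = -0.01963, p = 0.43412

0.434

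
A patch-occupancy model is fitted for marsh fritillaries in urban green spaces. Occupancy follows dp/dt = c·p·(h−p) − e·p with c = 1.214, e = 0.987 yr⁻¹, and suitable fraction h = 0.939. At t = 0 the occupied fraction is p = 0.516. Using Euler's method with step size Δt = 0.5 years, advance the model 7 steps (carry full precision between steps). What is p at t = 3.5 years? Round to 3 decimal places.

0.210

Update rule: p ← p + [c·p·(h−p) − e·p]·Δt with Δt = 0.5.
p: 0.51600 → 0.39384  (Δp = -0.12216)
p: 0.39384 → 0.32981  (Δp = -0.06403)
p: 0.32981 → 0.28900  (Δp = -0.04080)
p: 0.28900 → 0.26041  (Δp = -0.02860)
p: 0.26041 → 0.23916  (Δp = -0.02125)
p: 0.23916 → 0.22273  (Δp = -0.01643)
p: 0.22273 → 0.20965  (Δp = -0.01308)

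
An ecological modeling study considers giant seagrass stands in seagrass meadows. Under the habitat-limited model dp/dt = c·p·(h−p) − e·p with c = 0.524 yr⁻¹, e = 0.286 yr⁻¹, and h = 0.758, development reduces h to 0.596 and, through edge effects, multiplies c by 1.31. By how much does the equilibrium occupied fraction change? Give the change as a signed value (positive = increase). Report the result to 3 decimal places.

-0.033

Before: p* = h − e/c = 0.758 − 0.286/0.524 = 0.758 − 0.5458 = 0.2122.
After: c = 0.68644, e = 0.286, h = 0.596; p* = 0.596 − 0.286/0.68644 = 0.1794.
Δp* = 0.1794 − 0.2122 = -0.0328.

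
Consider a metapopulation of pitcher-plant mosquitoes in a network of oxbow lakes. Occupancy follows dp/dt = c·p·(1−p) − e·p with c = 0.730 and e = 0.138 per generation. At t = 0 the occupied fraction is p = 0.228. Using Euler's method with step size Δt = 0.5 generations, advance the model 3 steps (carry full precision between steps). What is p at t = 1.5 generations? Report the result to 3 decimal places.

0.388

Update rule: p ← p + [c·p·(1−p) − e·p]·Δt with Δt = 0.5.
p: 0.22800 → 0.27651  (Δp = +0.04851)
p: 0.27651 → 0.33045  (Δp = +0.05394)
p: 0.33045 → 0.38841  (Δp = +0.05796)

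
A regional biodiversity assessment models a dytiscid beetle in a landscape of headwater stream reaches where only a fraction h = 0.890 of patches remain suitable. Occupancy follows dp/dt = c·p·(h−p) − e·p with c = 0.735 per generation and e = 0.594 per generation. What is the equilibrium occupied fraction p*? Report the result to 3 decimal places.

0.082

Setting dp/dt = 0 and dividing by p* gives c·(h−p*) = e.
So p* = h − e/c = 0.890 − 0.594/0.735 = 0.890 − 0.8082 = 0.0818.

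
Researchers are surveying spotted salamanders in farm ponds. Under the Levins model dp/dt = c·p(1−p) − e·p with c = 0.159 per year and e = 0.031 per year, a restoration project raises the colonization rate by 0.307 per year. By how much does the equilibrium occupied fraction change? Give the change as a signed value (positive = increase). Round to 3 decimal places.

0.128

Before: p* = 1 − 0.031/0.159 = 0.8050.
After the change, c = 0.466, e = 0.031, so p* = 1 − 0.031/0.466 = 0.9335.
Δp* = 0.9335 − 0.8050 = +0.1284.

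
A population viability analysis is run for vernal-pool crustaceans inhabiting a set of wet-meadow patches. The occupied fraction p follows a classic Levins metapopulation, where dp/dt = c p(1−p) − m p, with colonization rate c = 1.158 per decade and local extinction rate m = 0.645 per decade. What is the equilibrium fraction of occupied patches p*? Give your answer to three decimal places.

0.443

At equilibrium, colonization balances extinction: c·p*·(1−p*) = m·p*.
So p* = 1 − m/c = 1 − 0.645/1.158 = 1 − 0.5570 = 0.4430.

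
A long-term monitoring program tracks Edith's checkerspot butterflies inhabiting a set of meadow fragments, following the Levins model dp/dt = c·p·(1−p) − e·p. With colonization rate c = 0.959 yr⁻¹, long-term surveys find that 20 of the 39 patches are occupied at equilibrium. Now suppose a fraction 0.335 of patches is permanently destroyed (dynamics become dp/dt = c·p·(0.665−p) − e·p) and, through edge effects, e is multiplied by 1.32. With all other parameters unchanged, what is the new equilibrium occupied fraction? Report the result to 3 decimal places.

0.022

Observed p* = 20/39 = 0.51282.
Balance c(1−p*) = e gives e = 0.959×(1 − 0.51282) = 0.46721.
New p* = 0.665 − e/c = 0.665 − 0.61672/0.95900 = 0.02191.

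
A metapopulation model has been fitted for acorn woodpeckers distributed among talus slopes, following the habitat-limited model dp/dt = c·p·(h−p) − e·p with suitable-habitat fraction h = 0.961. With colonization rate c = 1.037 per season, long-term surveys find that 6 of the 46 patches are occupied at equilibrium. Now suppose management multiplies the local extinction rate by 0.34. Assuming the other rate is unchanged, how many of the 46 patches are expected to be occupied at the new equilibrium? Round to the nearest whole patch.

Observed p* = 6/46 = 0.13043.
Balance c(h−p*) = e gives e = 1.037×(0.961 − 0.13043) = 0.86130.
New p* = 0.961 − e/c = 0.961 − 0.29284/1.03700 = 0.67861.
Expected occupied = 46 × 0.67861 = 31.22 ≈ 31.

31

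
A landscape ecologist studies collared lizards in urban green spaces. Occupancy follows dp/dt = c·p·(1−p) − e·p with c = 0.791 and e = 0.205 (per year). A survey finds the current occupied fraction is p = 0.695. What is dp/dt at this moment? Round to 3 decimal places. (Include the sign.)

0.025

Colonization term: c·p·(1−p) = 0.791×0.695×0.3050 = 0.16767.
Extinction term: e·p = 0.14247.
dp/dt = 0.16767 − 0.14247 = 0.02520.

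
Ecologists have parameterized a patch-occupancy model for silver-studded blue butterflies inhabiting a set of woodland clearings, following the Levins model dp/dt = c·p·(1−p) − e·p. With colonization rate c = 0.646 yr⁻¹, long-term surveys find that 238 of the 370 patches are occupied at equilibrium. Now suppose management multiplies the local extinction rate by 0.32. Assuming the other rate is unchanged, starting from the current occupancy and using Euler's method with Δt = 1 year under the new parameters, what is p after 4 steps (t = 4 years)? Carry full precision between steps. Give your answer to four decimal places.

0.8701

Observed p* = 238/370 = 0.64324.
Balance c(1−p*) = e gives e = 0.646×(1 − 0.64324) = 0.23046.
Starting from p₀ = 0.64324; update p ← p + (dp/dt)·Δt with the new parameters.
t = 1: p = 0.64324 + (+0.10081) = 0.74405
t = 2: p = 0.74405 + (+0.06815) = 0.81220
t = 3: p = 0.81220 + (+0.03864) = 0.85084
t = 4: p = 0.85084 + (+0.01924) = 0.87007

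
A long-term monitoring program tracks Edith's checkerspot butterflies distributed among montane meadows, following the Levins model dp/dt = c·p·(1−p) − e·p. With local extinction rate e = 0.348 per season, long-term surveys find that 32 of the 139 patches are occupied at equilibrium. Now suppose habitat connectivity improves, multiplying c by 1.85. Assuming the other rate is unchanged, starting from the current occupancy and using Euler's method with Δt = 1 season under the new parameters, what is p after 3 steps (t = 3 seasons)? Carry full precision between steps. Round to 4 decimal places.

Observed p* = 32/139 = 0.23022.
Balance c(1−p*) = e gives c = e/(1 − 0.23022) = 0.348/0.76978 = 0.45207.
Starting from p₀ = 0.23022; update p ← p + (dp/dt)·Δt with the new parameters.
p: 0.23022 → 0.29831  (Δp = +0.06810)
p: 0.29831 → 0.36957  (Δp = +0.07125)
p: 0.36957 → 0.43581  (Δp = +0.06625)

0.4358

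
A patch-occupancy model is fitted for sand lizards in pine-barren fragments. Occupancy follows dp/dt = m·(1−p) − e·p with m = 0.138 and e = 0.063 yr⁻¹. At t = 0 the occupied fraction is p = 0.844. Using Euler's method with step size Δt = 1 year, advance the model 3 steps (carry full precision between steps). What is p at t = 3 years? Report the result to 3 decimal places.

0.767

Update rule: p ← p + [m·(1−p) − e·p]·Δt with Δt = 1.
  1  |  dp/dt·Δt = -0.031644  |  p_1 = 0.812356
  2  |  dp/dt·Δt = -0.025284  |  p_2 = 0.787072
  3  |  dp/dt·Δt = -0.020202  |  p_3 = 0.766871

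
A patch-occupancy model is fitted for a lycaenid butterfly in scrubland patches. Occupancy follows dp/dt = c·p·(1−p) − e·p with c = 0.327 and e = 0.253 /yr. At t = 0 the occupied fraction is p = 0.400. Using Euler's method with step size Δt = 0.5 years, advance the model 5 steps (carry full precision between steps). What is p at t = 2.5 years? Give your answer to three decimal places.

0.352

Update rule: p ← p + [c·p·(1−p) − e·p]·Δt with Δt = 0.5.
  1  |  dp/dt·Δt = -0.011360  |  p_1 = 0.388640
  2  |  dp/dt·Δt = -0.010316  |  p_2 = 0.378324
  3  |  dp/dt·Δt = -0.009404  |  p_3 = 0.368921
  4  |  dp/dt·Δt = -0.008603  |  p_4 = 0.360318
  5  |  dp/dt·Δt = -0.007895  |  p_5 = 0.352423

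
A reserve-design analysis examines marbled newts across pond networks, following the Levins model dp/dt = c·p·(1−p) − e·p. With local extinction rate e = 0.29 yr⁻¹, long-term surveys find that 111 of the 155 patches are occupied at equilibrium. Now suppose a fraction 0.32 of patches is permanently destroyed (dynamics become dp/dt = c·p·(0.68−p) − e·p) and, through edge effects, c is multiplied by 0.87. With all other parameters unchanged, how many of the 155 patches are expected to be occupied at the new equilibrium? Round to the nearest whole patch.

55

Observed p* = 111/155 = 0.71613.
Balance c(1−p*) = e gives c = e/(1 − 0.71613) = 0.29/0.28387 = 1.02159.
New p* = 0.68 − e/c = 0.68 − 0.29000/0.88878 = 0.35371.
Expected occupied = 155 × 0.35371 = 54.83 ≈ 55.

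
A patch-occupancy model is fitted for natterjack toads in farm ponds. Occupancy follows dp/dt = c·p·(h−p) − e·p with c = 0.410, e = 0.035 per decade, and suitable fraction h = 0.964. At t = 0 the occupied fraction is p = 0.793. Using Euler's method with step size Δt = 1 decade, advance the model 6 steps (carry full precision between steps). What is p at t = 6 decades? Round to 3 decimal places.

Update rule: p ← p + [c·p·(h−p) − e·p]·Δt with Δt = 1.
t = 1: p = 0.79300 + (+0.02784) = 0.82084
t = 2: p = 0.82084 + (+0.01945) = 0.84029
t = 3: p = 0.84029 + (+0.01321) = 0.85350
t = 4: p = 0.85350 + (+0.00879) = 0.86230
t = 5: p = 0.86230 + (+0.00578) = 0.86807
t = 6: p = 0.86807 + (+0.00376) = 0.87183

0.872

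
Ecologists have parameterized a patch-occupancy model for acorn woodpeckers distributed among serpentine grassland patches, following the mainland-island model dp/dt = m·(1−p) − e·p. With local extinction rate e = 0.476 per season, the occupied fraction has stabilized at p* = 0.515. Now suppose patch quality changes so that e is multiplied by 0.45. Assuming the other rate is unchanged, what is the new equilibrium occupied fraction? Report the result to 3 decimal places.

Balance m(1−p*) = e·p* gives m = e·p*/(1−p*) = 0.476×0.51500/0.48500 = 0.50544.
New p* = m/(m+e) = 0.50544/(0.50544+0.21420) = 0.70235.

0.702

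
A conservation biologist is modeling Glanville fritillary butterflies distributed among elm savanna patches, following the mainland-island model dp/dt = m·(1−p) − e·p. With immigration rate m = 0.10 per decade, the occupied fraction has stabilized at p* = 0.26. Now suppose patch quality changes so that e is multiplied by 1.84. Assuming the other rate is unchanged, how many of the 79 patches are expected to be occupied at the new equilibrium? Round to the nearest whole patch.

13

Balance m(1−p*) = e·p* gives e = m(1−p*)/p* = 0.10×0.74000/0.26000 = 0.28462.
New p* = m/(m+e) = 0.10000/(0.10000+0.52370) = 0.16033.
Expected occupied = 79 × 0.16033 = 12.67 ≈ 13.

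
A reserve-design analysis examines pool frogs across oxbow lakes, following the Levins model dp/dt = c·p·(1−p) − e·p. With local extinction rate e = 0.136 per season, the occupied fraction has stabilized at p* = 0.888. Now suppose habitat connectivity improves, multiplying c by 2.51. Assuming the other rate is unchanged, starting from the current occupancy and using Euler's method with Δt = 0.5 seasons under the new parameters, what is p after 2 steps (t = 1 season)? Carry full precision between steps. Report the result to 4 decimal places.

0.9437

Balance c(1−p*) = e gives c = e/(1 − 0.88800) = 0.136/0.11200 = 1.21429.
Starting from p₀ = 0.88800; update p ← p + (dp/dt)·Δt with the new parameters.
t = 0.5: p = 0.88800 + (+0.09118) = 0.97918
t = 1: p = 0.97918 + (-0.03552) = 0.94366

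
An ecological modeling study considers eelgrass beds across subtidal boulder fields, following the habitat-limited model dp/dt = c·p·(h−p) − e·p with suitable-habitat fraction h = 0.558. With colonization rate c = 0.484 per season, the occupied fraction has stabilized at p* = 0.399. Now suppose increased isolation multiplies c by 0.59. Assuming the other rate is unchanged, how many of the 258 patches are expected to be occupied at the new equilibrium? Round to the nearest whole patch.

74

Balance c(h−p*) = e gives e = 0.484×(0.558 − 0.39900) = 0.07696.
New p* = 0.558 − e/c = 0.558 − 0.07696/0.28556 = 0.28849.
Expected occupied = 258 × 0.28849 = 74.43 ≈ 74.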